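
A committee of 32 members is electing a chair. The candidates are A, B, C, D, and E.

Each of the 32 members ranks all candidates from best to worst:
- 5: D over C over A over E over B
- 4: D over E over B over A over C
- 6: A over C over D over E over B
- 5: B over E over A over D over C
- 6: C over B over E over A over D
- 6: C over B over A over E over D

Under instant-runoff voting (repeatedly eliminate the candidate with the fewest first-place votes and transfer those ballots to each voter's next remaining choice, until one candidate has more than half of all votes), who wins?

C

Round 1: A 6, B 5, C 12, D 9, E 0. E eliminated.
Round 2: A 6, B 5, C 12, D 9. B eliminated.
Round 3: A 11, C 12, D 9. D eliminated.
Round 4: A 15, C 17. C has a majority (≥17).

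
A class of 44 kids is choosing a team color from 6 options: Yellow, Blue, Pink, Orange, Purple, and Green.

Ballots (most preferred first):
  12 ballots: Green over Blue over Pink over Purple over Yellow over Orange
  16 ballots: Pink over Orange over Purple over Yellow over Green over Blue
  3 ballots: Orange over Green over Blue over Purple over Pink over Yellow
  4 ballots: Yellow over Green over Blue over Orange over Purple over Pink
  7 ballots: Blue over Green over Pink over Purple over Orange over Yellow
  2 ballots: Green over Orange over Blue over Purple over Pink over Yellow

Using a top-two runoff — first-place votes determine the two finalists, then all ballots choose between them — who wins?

Round 1 first-place votes: Yellow 4, Blue 7, Pink 16, Orange 3, Purple 0, Green 14. Pink and Green advance.
Runoff: Pink is ranked above Green on 16 ballots, Green above Pink on 28.

Green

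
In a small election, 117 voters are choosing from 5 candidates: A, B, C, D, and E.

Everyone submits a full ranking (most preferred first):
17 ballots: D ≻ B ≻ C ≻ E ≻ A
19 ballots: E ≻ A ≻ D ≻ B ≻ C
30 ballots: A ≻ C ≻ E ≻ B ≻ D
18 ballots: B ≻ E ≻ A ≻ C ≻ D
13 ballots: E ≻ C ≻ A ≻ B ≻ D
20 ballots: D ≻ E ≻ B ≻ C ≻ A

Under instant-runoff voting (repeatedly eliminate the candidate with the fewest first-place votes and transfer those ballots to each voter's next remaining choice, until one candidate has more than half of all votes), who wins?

E

Round 1: A 30, B 18, C 0, D 37, E 32. C eliminated.
Round 2: A 30, B 18, D 37, E 32. B eliminated.
Round 3: A 30, D 37, E 50. A eliminated.
Round 4: D 37, E 80. E has a majority (≥59).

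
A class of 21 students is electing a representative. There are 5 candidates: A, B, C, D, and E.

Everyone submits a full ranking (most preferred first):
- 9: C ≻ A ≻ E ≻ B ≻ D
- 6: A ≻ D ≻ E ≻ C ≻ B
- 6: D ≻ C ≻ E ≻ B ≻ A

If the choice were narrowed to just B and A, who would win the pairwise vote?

A

B is ranked above A on 6 ballots; A above B on 15.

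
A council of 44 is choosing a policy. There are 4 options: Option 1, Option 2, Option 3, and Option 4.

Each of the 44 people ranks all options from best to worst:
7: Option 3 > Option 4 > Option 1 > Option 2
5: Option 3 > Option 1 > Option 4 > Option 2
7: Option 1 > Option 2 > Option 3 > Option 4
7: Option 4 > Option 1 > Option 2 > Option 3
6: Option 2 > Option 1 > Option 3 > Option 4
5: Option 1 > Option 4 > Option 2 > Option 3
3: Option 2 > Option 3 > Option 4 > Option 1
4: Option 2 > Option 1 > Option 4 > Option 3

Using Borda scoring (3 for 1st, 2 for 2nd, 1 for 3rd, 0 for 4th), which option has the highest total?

Option 1

Option 1: 7×1 + 5×2 + 7×3 + 7×2 + 6×2 + 5×3 + 3×0 + 4×2 = 87
Option 2: 7×0 + 5×0 + 7×2 + 7×1 + 6×3 + 5×1 + 3×3 + 4×3 = 65
Option 3: 7×3 + 5×3 + 7×1 + 7×0 + 6×1 + 5×0 + 3×2 + 4×0 = 55
Option 4: 7×2 + 5×1 + 7×0 + 7×3 + 6×0 + 5×2 + 3×1 + 4×1 = 57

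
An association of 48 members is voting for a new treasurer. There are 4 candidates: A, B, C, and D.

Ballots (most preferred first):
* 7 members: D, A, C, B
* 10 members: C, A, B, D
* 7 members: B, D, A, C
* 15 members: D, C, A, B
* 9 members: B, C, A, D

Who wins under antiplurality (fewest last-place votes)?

A

Last-place votes: A 0, B 22, C 7, D 19.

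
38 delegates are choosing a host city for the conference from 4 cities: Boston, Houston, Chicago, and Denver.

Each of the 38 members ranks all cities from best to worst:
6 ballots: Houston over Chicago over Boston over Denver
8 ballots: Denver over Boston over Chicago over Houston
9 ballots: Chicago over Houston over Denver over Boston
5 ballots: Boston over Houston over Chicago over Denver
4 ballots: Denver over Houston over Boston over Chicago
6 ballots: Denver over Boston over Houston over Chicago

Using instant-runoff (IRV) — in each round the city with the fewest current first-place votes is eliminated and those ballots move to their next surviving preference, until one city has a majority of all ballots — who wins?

Round 1: Boston 5, Houston 6, Chicago 9, Denver 18. Boston eliminated.
Round 2: Houston 11, Chicago 9, Denver 18. Chicago eliminated.
Round 3: Houston 20, Denver 18. Houston has a majority (≥20).

Houston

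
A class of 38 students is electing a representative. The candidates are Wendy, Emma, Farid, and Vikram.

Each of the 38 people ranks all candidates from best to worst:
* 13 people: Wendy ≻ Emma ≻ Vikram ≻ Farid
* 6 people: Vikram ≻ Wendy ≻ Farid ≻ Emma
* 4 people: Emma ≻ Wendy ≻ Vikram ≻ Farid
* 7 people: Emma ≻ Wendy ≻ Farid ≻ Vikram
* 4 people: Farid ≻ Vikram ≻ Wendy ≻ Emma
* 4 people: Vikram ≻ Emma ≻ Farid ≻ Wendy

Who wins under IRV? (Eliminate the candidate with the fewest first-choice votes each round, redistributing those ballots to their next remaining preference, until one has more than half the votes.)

Round 1: Wendy 13, Emma 11, Farid 4, Vikram 10. Farid eliminated.
Round 2: Wendy 13, Emma 11, Vikram 14. Emma eliminated.
Round 3: Wendy 24, Vikram 14. Wendy has a majority (≥20).

Wendy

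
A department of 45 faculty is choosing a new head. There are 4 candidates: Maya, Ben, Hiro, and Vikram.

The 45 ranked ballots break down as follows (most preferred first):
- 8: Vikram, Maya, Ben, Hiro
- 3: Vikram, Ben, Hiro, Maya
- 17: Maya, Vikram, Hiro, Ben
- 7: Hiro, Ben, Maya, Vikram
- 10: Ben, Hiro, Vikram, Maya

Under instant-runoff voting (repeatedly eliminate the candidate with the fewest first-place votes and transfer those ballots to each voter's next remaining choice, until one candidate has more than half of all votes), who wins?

Maya

Round 1: Maya 17, Ben 10, Hiro 7, Vikram 11. Hiro eliminated.
Round 2: Maya 17, Ben 17, Vikram 11. Vikram eliminated.
Round 3: Maya 25, Ben 20. Maya has a majority (≥23).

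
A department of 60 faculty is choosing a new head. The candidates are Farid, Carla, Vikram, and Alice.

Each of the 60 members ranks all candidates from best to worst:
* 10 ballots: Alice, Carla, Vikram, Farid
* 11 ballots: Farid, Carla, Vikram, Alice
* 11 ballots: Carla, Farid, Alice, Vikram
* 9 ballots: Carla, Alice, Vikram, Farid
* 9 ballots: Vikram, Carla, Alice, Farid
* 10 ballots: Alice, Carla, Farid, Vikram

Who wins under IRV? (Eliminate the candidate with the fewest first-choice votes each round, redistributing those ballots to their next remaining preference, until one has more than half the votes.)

Round 1: Farid 11, Carla 20, Vikram 9, Alice 20. Vikram eliminated.
Round 2: Farid 11, Carla 29, Alice 20. Farid eliminated.
Round 3: Carla 40, Alice 20. Carla has a majority (≥31).

Carla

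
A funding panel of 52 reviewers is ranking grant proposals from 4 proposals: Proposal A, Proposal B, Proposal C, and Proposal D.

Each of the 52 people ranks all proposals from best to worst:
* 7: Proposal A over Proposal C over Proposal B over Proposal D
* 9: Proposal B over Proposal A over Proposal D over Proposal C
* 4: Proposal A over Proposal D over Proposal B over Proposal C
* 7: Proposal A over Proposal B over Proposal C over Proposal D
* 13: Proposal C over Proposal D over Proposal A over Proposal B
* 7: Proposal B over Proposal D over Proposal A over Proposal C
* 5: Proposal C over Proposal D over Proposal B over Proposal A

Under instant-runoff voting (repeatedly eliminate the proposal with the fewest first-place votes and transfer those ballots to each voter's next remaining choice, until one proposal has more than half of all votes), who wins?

Round 1: Proposal A 18, Proposal B 16, Proposal C 18, Proposal D 0. Proposal D eliminated.
Round 2: Proposal A 18, Proposal B 16, Proposal C 18. Proposal B eliminated.
Round 3: Proposal A 34, Proposal C 18. Proposal A has a majority (≥27).

Proposal A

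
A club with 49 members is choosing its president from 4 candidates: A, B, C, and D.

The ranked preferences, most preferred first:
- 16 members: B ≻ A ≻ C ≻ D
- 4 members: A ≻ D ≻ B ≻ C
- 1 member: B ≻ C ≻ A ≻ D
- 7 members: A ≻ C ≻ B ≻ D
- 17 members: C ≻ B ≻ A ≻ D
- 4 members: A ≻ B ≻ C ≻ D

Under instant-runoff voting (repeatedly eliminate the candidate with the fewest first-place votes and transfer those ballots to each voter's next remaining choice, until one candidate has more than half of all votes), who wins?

Round 1: A 15, B 17, C 17, D 0. D eliminated.
Round 2: A 15, B 17, C 17. A eliminated.
Round 3: B 25, C 24. B has a majority (≥25).

B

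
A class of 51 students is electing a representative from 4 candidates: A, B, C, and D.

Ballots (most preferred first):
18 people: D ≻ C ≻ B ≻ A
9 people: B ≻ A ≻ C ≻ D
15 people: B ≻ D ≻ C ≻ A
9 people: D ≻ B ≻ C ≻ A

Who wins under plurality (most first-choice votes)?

First-place votes: A 0, B 24, C 0, D 27.

D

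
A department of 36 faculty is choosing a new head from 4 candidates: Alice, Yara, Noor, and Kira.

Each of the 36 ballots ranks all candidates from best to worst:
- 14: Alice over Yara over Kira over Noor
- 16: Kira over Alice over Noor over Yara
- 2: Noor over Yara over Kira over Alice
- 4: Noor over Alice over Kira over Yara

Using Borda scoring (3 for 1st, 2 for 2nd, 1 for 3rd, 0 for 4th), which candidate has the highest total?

Alice

Alice: 14×3 + 16×2 + 2×0 + 4×2 = 82
Yara: 14×2 + 16×0 + 2×2 + 4×0 = 32
Noor: 14×0 + 16×1 + 2×3 + 4×3 = 34
Kira: 14×1 + 16×3 + 2×1 + 4×1 = 68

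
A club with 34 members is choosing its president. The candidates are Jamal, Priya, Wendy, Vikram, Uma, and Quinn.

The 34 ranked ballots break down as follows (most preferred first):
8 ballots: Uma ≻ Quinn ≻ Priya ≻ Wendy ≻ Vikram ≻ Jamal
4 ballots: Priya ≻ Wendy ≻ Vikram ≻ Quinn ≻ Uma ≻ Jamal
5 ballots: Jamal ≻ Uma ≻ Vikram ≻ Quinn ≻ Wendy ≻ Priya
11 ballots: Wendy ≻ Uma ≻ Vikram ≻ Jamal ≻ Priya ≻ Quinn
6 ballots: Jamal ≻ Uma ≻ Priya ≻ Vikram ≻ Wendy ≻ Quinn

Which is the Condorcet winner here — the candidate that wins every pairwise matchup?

Uma vs Jamal: 23–11
Uma vs Priya: 30–4
Uma vs Wendy: 19–15
Uma vs Vikram: 30–4
Uma vs Quinn: 30–4
Uma beats every other candidate.

Uma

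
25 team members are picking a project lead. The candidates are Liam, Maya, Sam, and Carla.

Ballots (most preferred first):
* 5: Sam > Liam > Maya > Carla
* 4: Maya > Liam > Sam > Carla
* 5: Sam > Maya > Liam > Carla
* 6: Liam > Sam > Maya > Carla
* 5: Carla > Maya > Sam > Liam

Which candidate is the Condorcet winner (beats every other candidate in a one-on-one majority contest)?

Sam

Sam vs Liam: 15–10
Sam vs Maya: 16–9
Sam vs Carla: 20–5
Sam beats every other candidate.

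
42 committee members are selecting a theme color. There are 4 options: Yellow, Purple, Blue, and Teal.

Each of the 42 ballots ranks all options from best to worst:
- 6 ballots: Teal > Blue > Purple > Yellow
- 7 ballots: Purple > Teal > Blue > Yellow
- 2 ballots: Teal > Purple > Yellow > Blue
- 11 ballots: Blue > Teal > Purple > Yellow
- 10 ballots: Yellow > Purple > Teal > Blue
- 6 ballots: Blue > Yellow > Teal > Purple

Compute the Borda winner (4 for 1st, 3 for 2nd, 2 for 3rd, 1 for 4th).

Yellow: 6×1 + 7×1 + 2×2 + 11×1 + 10×4 + 6×3 = 86
Purple: 6×2 + 7×4 + 2×3 + 11×2 + 10×3 + 6×1 = 104
Blue: 6×3 + 7×2 + 2×1 + 11×4 + 10×1 + 6×4 = 112
Teal: 6×4 + 7×3 + 2×4 + 11×3 + 10×2 + 6×2 = 118

Teal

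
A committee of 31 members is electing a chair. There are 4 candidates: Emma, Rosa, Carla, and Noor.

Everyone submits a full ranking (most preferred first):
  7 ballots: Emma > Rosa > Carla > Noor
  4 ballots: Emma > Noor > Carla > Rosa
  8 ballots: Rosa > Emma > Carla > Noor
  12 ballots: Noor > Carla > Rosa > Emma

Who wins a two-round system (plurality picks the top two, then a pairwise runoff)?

Emma

Round 1 first-place votes: Emma 11, Rosa 8, Carla 0, Noor 12. Noor and Emma advance.
Runoff: Noor is ranked above Emma on 12 ballots, Emma above Noor on 19.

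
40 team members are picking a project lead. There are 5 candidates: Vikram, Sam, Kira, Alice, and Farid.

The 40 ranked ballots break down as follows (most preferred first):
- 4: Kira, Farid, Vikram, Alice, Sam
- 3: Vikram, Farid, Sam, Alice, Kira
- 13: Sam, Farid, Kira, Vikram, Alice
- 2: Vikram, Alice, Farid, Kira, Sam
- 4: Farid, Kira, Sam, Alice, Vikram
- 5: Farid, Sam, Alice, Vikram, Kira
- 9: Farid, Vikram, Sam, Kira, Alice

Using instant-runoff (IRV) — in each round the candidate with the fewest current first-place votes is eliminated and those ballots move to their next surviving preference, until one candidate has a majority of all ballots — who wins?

Farid

Round 1: Vikram 5, Sam 13, Kira 4, Alice 0, Farid 18. Alice eliminated.
Round 2: Vikram 5, Sam 13, Kira 4, Farid 18. Kira eliminated.
Round 3: Vikram 5, Sam 13, Farid 22. Farid has a majority (≥21).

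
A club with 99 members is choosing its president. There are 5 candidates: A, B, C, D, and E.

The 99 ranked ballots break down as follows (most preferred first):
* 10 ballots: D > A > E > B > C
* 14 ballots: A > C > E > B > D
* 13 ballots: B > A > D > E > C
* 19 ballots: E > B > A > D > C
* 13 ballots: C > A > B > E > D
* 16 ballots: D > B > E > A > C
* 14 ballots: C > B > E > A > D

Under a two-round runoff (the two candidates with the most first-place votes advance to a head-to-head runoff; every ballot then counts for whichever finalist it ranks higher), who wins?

D

Round 1 first-place votes: A 14, B 13, C 27, D 26, E 19. C and D advance.
Runoff: C is ranked above D on 41 ballots, D above C on 58.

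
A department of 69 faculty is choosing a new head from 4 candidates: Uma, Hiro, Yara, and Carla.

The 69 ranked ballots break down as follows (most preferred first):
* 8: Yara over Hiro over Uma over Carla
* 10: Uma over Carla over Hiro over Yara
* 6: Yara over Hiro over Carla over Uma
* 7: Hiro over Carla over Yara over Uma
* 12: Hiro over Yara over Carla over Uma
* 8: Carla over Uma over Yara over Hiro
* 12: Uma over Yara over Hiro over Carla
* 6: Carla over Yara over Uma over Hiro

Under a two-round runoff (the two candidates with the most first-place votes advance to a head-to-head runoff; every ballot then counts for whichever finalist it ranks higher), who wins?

Round 1 first-place votes: Uma 22, Hiro 19, Yara 14, Carla 14. Uma and Hiro advance.
Runoff: Uma is ranked above Hiro on 36 ballots, Hiro above Uma on 33.

Uma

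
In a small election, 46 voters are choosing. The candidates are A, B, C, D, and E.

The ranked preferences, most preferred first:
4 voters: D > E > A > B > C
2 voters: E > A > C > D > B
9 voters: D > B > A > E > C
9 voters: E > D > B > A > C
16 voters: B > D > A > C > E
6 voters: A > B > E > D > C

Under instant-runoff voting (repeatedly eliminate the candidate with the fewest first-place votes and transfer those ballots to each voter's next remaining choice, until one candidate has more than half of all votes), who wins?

D

Round 1: A 6, B 16, C 0, D 13, E 11. C eliminated.
Round 2: A 6, B 16, D 13, E 11. A eliminated.
Round 3: B 22, D 13, E 11. E eliminated.
Round 4: B 22, D 24. D has a majority (≥24).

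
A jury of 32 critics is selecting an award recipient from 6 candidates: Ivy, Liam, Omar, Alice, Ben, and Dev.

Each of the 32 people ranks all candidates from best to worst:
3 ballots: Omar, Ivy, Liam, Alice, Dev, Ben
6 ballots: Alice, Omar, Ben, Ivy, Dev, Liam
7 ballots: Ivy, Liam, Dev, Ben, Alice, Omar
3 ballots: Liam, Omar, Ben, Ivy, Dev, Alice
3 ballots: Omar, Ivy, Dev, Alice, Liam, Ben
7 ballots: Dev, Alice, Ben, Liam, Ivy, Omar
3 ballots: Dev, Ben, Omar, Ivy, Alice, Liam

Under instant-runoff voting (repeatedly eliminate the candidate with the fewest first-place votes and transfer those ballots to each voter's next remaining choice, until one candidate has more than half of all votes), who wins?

Round 1: Ivy 7, Liam 3, Omar 6, Alice 6, Ben 0, Dev 10. Ben eliminated.
Round 2: Ivy 7, Liam 3, Omar 6, Alice 6, Dev 10. Liam eliminated.
Round 3: Ivy 7, Omar 9, Alice 6, Dev 10. Alice eliminated.
Round 4: Ivy 7, Omar 15, Dev 10. Ivy eliminated.
Round 5: Omar 15, Dev 17. Dev has a majority (≥17).

Dev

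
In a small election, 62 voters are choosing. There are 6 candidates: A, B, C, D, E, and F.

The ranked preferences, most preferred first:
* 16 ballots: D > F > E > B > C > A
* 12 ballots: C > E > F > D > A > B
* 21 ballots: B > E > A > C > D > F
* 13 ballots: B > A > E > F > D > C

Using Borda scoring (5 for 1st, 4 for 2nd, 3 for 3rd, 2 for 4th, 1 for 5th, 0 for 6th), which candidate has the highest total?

E

A: 16×0 + 12×1 + 21×3 + 13×4 = 127
B: 16×2 + 12×0 + 21×5 + 13×5 = 202
C: 16×1 + 12×5 + 21×2 + 13×0 = 118
D: 16×5 + 12×2 + 21×1 + 13×1 = 138
E: 16×3 + 12×4 + 21×4 + 13×3 = 219
F: 16×4 + 12×3 + 21×0 + 13×2 = 126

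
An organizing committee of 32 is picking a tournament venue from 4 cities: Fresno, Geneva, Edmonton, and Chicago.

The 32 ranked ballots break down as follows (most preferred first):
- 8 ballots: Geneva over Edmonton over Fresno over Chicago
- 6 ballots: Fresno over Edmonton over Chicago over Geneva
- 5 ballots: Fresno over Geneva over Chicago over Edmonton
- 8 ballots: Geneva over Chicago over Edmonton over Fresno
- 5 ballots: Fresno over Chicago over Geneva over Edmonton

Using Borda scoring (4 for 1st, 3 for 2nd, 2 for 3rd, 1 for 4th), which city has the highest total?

Fresno: 8×2 + 6×4 + 5×4 + 8×1 + 5×4 = 88
Geneva: 8×4 + 6×1 + 5×3 + 8×4 + 5×2 = 95
Edmonton: 8×3 + 6×3 + 5×1 + 8×2 + 5×1 = 68
Chicago: 8×1 + 6×2 + 5×2 + 8×3 + 5×3 = 69

Geneva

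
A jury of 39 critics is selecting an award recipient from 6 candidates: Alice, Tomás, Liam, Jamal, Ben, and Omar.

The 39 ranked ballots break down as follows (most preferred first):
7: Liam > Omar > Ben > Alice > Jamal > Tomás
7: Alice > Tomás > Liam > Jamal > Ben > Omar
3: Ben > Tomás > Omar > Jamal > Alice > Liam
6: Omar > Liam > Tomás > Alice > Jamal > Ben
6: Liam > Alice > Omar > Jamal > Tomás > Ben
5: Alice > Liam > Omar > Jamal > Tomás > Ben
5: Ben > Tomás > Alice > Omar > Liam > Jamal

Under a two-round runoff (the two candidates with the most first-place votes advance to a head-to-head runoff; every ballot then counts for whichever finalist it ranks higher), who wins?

Round 1 first-place votes: Alice 12, Tomás 0, Liam 13, Jamal 0, Ben 8, Omar 6. Liam and Alice advance.
Runoff: Liam is ranked above Alice on 19 ballots, Alice above Liam on 20.

Alice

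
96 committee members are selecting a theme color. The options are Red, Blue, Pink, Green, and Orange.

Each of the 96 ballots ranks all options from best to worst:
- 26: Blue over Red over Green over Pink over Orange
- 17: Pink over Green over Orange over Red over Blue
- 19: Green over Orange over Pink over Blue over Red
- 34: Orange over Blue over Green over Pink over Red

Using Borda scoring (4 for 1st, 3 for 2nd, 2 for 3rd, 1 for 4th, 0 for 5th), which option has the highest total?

Red: 26×3 + 17×1 + 19×0 + 34×0 = 95
Blue: 26×4 + 17×0 + 19×1 + 34×3 = 225
Pink: 26×1 + 17×4 + 19×2 + 34×1 = 166
Green: 26×2 + 17×3 + 19×4 + 34×2 = 247
Orange: 26×0 + 17×2 + 19×3 + 34×4 = 227

Green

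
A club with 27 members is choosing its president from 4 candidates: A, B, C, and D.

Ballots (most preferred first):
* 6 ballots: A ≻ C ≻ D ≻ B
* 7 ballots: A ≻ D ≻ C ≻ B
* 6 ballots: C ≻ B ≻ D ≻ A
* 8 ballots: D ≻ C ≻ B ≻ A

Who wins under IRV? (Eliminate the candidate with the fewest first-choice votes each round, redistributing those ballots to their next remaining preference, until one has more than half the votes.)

D

Round 1: A 13, B 0, C 6, D 8. B eliminated.
Round 2: A 13, C 6, D 8. C eliminated.
Round 3: A 13, D 14. D has a majority (≥14).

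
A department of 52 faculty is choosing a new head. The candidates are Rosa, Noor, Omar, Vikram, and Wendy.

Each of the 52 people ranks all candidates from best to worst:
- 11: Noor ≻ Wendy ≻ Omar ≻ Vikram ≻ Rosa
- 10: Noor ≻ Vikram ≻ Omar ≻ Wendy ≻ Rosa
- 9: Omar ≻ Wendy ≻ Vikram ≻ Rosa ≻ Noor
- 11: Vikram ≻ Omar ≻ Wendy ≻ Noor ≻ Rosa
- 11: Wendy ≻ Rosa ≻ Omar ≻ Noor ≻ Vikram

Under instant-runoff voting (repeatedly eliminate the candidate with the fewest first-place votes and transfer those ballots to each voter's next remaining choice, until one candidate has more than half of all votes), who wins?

Wendy

Round 1: Rosa 0, Noor 21, Omar 9, Vikram 11, Wendy 11. Rosa eliminated.
Round 2: Noor 21, Omar 9, Vikram 11, Wendy 11. Omar eliminated.
Round 3: Noor 21, Vikram 11, Wendy 20. Vikram eliminated.
Round 4: Noor 21, Wendy 31. Wendy has a majority (≥27).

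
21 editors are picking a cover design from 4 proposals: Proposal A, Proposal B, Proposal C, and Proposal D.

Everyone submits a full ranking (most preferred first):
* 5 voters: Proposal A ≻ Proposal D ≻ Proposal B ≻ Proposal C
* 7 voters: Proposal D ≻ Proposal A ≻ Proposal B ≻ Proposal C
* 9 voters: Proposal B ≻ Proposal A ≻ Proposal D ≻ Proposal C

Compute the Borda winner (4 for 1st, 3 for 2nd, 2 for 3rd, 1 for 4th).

Proposal A

Proposal A: 5×4 + 7×3 + 9×3 = 68
Proposal B: 5×2 + 7×2 + 9×4 = 60
Proposal C: 5×1 + 7×1 + 9×1 = 21
Proposal D: 5×3 + 7×4 + 9×2 = 61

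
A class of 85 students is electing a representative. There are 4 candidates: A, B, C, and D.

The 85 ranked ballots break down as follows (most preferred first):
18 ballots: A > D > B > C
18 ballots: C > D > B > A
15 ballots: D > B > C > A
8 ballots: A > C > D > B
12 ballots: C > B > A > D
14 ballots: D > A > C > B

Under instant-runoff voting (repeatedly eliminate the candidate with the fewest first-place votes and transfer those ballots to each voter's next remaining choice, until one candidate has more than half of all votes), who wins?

Round 1: A 26, B 0, C 30, D 29. B eliminated.
Round 2: A 26, C 30, D 29. A eliminated.
Round 3: C 38, D 47. D has a majority (≥43).

D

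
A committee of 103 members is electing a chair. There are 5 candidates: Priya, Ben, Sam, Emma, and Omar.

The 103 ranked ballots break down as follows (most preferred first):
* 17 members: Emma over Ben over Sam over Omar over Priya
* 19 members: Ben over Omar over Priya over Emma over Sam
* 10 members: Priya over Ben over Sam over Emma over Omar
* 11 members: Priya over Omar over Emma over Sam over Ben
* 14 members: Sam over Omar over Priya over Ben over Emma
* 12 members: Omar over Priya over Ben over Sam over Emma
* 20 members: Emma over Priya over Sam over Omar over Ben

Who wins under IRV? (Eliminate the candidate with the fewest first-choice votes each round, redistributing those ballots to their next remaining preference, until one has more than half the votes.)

Priya

Round 1: Priya 21, Ben 19, Sam 14, Emma 37, Omar 12. Omar eliminated.
Round 2: Priya 33, Ben 19, Sam 14, Emma 37. Sam eliminated.
Round 3: Priya 47, Ben 19, Emma 37. Ben eliminated.
Round 4: Priya 66, Emma 37. Priya has a majority (≥52).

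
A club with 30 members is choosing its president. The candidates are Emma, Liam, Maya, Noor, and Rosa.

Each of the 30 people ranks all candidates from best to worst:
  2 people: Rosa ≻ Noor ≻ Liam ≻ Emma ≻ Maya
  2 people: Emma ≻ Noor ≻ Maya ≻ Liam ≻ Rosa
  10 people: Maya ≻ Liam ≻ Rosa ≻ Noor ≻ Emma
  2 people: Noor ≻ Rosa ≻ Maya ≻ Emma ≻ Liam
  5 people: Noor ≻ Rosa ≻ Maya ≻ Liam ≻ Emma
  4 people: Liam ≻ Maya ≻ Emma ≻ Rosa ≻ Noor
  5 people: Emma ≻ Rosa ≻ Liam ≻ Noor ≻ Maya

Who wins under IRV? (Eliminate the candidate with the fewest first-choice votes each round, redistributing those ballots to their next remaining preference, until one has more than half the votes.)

Round 1: Emma 7, Liam 4, Maya 10, Noor 7, Rosa 2. Rosa eliminated.
Round 2: Emma 7, Liam 4, Maya 10, Noor 9. Liam eliminated.
Round 3: Emma 7, Maya 14, Noor 9. Emma eliminated.
Round 4: Maya 14, Noor 16. Noor has a majority (≥16).

Noor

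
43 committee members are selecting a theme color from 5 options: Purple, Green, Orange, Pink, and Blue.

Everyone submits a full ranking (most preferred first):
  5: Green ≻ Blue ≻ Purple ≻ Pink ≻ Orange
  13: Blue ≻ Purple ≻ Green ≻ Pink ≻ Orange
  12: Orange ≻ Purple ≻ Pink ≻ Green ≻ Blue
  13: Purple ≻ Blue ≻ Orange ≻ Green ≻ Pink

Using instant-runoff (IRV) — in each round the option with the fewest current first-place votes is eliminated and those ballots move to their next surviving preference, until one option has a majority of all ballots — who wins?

Round 1: Purple 13, Green 5, Orange 12, Pink 0, Blue 13. Pink eliminated.
Round 2: Purple 13, Green 5, Orange 12, Blue 13. Green eliminated.
Round 3: Purple 13, Orange 12, Blue 18. Orange eliminated.
Round 4: Purple 25, Blue 18. Purple has a majority (≥22).

Purple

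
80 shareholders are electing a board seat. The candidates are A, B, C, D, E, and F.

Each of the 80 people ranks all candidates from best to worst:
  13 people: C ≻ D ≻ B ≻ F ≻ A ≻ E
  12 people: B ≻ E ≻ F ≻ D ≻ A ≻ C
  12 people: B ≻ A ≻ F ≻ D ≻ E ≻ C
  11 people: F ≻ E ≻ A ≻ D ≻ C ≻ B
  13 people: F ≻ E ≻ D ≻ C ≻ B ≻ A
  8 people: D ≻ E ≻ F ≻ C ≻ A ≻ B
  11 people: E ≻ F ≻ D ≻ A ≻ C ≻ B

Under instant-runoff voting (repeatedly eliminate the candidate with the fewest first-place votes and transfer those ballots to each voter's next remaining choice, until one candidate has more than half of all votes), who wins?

F

Round 1: A 0, B 24, C 13, D 8, E 11, F 24. A eliminated.
Round 2: B 24, C 13, D 8, E 11, F 24. D eliminated.
Round 3: B 24, C 13, E 19, F 24. C eliminated.
Round 4: B 37, E 19, F 24. E eliminated.
Round 5: B 37, F 43. F has a majority (≥41).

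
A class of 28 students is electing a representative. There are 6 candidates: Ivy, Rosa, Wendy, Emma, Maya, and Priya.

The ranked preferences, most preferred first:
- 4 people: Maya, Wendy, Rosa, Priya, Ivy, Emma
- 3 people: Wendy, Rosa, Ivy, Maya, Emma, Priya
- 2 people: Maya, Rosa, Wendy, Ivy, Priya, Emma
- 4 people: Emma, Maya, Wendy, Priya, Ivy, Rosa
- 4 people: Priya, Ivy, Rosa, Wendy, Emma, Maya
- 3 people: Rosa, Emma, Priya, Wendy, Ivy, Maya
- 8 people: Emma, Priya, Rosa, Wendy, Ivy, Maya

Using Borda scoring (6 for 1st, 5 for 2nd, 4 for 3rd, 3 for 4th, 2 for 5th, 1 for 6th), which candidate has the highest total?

Rosa

Ivy: 4×2 + 3×4 + 2×3 + 4×2 + 4×5 + 3×2 + 8×2 = 76
Rosa: 4×4 + 3×5 + 2×5 + 4×1 + 4×4 + 3×6 + 8×4 = 111
Wendy: 4×5 + 3×6 + 2×4 + 4×4 + 4×3 + 3×3 + 8×3 = 107
Emma: 4×1 + 3×2 + 2×1 + 4×6 + 4×2 + 3×5 + 8×6 = 107
Maya: 4×6 + 3×3 + 2×6 + 4×5 + 4×1 + 3×1 + 8×1 = 80
Priya: 4×3 + 3×1 + 2×2 + 4×3 + 4×6 + 3×4 + 8×5 = 107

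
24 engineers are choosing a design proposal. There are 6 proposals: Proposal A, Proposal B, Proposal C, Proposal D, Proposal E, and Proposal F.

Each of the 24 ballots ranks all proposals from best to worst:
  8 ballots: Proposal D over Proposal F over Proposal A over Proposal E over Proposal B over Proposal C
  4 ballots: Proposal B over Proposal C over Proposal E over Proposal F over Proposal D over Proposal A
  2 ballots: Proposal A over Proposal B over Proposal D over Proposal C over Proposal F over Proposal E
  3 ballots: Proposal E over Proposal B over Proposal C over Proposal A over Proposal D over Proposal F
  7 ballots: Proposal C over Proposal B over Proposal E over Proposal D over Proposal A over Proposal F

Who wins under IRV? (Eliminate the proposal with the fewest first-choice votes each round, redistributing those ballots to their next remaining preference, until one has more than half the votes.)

Round 1: Proposal A 2, Proposal B 4, Proposal C 7, Proposal D 8, Proposal E 3, Proposal F 0. Proposal F eliminated.
Round 2: Proposal A 2, Proposal B 4, Proposal C 7, Proposal D 8, Proposal E 3. Proposal A eliminated.
Round 3: Proposal B 6, Proposal C 7, Proposal D 8, Proposal E 3. Proposal E eliminated.
Round 4: Proposal B 9, Proposal C 7, Proposal D 8. Proposal C eliminated.
Round 5: Proposal B 16, Proposal D 8. Proposal B has a majority (≥13).

Proposal B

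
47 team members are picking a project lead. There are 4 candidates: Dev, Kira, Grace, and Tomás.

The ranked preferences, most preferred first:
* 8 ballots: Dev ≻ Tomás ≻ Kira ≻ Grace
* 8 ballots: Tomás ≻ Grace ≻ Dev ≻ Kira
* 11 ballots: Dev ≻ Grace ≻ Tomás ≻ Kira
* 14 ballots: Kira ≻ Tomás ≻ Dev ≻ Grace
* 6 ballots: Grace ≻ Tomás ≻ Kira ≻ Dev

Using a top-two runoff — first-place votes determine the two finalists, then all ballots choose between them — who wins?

Round 1 first-place votes: Dev 19, Kira 14, Grace 6, Tomás 8. Dev and Kira advance.
Runoff: Dev is ranked above Kira on 27 ballots, Kira above Dev on 20.

Dev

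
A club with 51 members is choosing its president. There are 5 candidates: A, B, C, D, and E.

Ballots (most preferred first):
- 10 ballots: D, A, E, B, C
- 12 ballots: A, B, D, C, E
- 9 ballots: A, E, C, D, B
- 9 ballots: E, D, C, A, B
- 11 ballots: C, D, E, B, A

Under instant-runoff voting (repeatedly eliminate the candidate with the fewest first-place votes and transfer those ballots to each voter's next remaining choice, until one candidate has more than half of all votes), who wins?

D

Round 1: A 21, B 0, C 11, D 10, E 9. B eliminated.
Round 2: A 21, C 11, D 10, E 9. E eliminated.
Round 3: A 21, C 11, D 19. C eliminated.
Round 4: A 21, D 30. D has a majority (≥26).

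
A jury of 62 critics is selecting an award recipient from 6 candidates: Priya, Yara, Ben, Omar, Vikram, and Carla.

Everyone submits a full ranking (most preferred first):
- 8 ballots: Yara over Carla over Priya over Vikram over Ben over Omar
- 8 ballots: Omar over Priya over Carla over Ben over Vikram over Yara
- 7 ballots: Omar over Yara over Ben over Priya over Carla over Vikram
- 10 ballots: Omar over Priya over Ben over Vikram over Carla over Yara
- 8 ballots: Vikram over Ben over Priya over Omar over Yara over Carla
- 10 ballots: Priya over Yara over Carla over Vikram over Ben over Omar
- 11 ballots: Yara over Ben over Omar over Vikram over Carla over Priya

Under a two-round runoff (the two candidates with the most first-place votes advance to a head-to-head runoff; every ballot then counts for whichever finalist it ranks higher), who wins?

Round 1 first-place votes: Priya 10, Yara 19, Ben 0, Omar 25, Vikram 8, Carla 0. Omar and Yara advance.
Runoff: Omar is ranked above Yara on 33 ballots, Yara above Omar on 29.

Omar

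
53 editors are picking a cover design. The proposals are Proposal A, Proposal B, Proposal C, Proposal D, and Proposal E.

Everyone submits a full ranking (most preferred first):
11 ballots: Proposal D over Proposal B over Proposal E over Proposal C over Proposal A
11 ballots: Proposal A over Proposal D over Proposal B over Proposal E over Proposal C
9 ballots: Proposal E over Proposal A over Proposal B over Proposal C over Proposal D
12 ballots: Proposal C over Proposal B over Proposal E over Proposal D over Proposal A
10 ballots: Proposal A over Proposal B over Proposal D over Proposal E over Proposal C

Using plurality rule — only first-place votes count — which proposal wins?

Proposal A

First-place votes: Proposal A 21, Proposal B 0, Proposal C 12, Proposal D 11, Proposal E 9.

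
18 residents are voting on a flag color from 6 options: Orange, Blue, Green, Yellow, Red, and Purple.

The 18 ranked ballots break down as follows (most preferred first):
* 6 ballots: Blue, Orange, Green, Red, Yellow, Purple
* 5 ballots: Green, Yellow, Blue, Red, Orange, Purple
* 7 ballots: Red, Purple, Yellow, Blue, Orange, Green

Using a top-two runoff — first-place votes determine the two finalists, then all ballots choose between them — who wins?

Blue

Round 1 first-place votes: Orange 0, Blue 6, Green 5, Yellow 0, Red 7, Purple 0. Red and Blue advance.
Runoff: Red is ranked above Blue on 7 ballots, Blue above Red on 11.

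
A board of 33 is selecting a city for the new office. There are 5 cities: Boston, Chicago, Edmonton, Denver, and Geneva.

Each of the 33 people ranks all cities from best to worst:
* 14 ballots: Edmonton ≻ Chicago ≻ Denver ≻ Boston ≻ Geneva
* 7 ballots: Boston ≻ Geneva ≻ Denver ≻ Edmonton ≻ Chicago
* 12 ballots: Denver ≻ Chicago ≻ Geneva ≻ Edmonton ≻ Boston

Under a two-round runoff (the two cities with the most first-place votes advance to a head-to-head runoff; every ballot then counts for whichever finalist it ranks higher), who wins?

Round 1 first-place votes: Boston 7, Chicago 0, Edmonton 14, Denver 12, Geneva 0. Edmonton and Denver advance.
Runoff: Edmonton is ranked above Denver on 14 ballots, Denver above Edmonton on 19.

Denver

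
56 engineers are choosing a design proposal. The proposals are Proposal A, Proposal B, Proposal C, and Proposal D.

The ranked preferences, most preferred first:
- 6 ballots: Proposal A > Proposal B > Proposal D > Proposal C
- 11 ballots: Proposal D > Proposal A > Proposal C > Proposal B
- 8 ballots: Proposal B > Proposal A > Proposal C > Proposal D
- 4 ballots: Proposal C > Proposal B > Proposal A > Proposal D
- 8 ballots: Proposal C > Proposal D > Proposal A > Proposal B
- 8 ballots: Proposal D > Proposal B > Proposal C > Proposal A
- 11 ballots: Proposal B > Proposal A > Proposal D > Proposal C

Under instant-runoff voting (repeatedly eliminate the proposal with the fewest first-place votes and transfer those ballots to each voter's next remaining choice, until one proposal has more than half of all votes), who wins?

Proposal B

Round 1: Proposal A 6, Proposal B 19, Proposal C 12, Proposal D 19. Proposal A eliminated.
Round 2: Proposal B 25, Proposal C 12, Proposal D 19. Proposal C eliminated.
Round 3: Proposal B 29, Proposal D 27. Proposal B has a majority (≥29).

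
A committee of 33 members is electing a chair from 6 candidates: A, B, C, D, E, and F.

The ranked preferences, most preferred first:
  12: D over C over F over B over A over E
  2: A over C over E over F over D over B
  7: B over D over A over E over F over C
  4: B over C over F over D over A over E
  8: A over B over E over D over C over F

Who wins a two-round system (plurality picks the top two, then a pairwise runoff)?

Round 1 first-place votes: A 10, B 11, C 0, D 12, E 0, F 0. D and B advance.
Runoff: D is ranked above B on 14 ballots, B above D on 19.

B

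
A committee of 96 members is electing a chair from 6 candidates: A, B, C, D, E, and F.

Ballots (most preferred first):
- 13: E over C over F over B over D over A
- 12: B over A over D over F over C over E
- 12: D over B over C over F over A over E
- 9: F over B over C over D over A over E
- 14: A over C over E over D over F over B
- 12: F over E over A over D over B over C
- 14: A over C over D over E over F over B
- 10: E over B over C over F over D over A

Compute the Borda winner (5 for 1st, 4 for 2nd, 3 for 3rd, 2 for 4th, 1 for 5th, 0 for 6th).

A: 13×0 + 12×4 + 12×1 + 9×1 + 14×5 + 12×3 + 14×5 + 10×0 = 245
B: 13×2 + 12×5 + 12×4 + 9×4 + 14×0 + 12×1 + 14×0 + 10×4 = 222
C: 13×4 + 12×1 + 12×3 + 9×3 + 14×4 + 12×0 + 14×4 + 10×3 = 269
D: 13×1 + 12×3 + 12×5 + 9×2 + 14×2 + 12×2 + 14×3 + 10×1 = 231
E: 13×5 + 12×0 + 12×0 + 9×0 + 14×3 + 12×4 + 14×2 + 10×5 = 233
F: 13×3 + 12×2 + 12×2 + 9×5 + 14×1 + 12×5 + 14×1 + 10×2 = 240

C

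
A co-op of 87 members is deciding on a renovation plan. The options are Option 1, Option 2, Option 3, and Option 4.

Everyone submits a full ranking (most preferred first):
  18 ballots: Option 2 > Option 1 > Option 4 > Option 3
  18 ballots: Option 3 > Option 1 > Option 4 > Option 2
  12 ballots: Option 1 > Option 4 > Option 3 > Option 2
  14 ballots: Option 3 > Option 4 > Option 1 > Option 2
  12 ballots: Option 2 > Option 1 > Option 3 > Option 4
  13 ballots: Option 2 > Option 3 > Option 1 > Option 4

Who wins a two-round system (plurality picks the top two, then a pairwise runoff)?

Round 1 first-place votes: Option 1 12, Option 2 43, Option 3 32, Option 4 0. Option 2 and Option 3 advance.
Runoff: Option 2 is ranked above Option 3 on 43 ballots, Option 3 above Option 2 on 44.

Option 3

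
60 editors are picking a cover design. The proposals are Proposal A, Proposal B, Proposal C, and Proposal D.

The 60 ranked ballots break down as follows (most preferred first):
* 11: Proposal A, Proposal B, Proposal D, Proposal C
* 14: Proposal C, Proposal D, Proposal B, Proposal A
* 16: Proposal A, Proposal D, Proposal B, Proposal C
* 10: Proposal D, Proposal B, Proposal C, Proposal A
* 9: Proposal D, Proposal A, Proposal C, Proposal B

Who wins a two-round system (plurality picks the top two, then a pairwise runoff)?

Round 1 first-place votes: Proposal A 27, Proposal B 0, Proposal C 14, Proposal D 19. Proposal A and Proposal D advance.
Runoff: Proposal A is ranked above Proposal D on 27 ballots, Proposal D above Proposal A on 33.

Proposal D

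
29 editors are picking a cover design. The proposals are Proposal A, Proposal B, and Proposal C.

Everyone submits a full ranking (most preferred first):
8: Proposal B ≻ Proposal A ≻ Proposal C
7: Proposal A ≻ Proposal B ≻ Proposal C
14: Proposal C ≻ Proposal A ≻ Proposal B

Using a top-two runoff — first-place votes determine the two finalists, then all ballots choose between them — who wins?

Round 1 first-place votes: Proposal A 7, Proposal B 8, Proposal C 14. Proposal C and Proposal B advance.
Runoff: Proposal C is ranked above Proposal B on 14 ballots, Proposal B above Proposal C on 15.

Proposal B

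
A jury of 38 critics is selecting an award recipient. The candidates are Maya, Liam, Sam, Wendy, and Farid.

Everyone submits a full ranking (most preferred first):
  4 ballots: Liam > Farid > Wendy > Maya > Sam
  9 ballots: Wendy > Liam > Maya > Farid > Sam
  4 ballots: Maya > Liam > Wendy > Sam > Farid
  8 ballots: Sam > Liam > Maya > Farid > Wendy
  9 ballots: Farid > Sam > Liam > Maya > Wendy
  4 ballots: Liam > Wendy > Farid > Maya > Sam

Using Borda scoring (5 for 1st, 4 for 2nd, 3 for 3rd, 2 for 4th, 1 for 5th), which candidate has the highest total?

Maya: 4×2 + 9×3 + 4×5 + 8×3 + 9×2 + 4×2 = 105
Liam: 4×5 + 9×4 + 4×4 + 8×4 + 9×3 + 4×5 = 151
Sam: 4×1 + 9×1 + 4×2 + 8×5 + 9×4 + 4×1 = 101
Wendy: 4×3 + 9×5 + 4×3 + 8×1 + 9×1 + 4×4 = 102
Farid: 4×4 + 9×2 + 4×1 + 8×2 + 9×5 + 4×3 = 111

Liam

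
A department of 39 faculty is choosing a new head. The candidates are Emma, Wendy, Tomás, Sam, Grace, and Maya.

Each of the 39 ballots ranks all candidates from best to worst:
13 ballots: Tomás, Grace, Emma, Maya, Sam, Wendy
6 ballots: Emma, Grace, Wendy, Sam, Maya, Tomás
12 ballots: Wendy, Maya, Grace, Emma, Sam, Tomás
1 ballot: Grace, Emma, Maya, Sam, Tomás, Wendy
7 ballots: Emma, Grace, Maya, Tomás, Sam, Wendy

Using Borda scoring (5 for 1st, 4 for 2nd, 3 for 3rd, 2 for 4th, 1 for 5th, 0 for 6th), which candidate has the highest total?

Grace

Emma: 13×3 + 6×5 + 12×2 + 1×4 + 7×5 = 132
Wendy: 13×0 + 6×3 + 12×5 + 1×0 + 7×0 = 78
Tomás: 13×5 + 6×0 + 12×0 + 1×1 + 7×2 = 80
Sam: 13×1 + 6×2 + 12×1 + 1×2 + 7×1 = 46
Grace: 13×4 + 6×4 + 12×3 + 1×5 + 7×4 = 145
Maya: 13×2 + 6×1 + 12×4 + 1×3 + 7×3 = 104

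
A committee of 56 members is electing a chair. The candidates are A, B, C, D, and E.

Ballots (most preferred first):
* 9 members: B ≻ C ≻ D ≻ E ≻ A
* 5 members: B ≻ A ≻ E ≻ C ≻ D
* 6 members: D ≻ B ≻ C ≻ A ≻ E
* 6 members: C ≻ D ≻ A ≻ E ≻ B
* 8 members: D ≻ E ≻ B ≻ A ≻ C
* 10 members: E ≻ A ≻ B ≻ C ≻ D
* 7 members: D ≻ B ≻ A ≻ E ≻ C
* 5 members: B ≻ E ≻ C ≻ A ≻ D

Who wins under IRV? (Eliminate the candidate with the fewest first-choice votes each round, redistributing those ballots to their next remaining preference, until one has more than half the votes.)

B

Round 1: A 0, B 19, C 6, D 21, E 10. A eliminated.
Round 2: B 19, C 6, D 21, E 10. C eliminated.
Round 3: B 19, D 27, E 10. E eliminated.
Round 4: B 29, D 27. B has a majority (≥29).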